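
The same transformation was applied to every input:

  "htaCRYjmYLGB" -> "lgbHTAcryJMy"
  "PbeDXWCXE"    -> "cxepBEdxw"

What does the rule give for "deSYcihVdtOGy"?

ogYDEsyCIHvDT

Looking at the pairs, the operation is to flip the case of every letter, then move the last 3 characters to the front (rotate right by 3).
Applying both steps to "deSYcihVdtOGy": "DEsyCIHvDTogY", then "ogYDEsyCIHvDT".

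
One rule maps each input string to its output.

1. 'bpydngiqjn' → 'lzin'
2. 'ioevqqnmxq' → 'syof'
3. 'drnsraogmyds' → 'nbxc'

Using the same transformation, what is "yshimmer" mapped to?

icrs

The pattern: shift every letter 10 places forward in the alphabet (wrapping around), then keep only the first 4 characters.
Applying that to "yshimmer" gives "icrs".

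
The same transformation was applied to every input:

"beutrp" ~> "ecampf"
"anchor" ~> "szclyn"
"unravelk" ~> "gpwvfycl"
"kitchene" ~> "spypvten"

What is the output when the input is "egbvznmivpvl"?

xtgagwprmgky

What's happening: shift every letter 11 places forward in the alphabet (wrapping around), then swap the front and back halves of the string.
Starting from "egbvznmivpvl": after the first operation, "prmgkyxtgagw"; after the second, "xtgagwprmgky".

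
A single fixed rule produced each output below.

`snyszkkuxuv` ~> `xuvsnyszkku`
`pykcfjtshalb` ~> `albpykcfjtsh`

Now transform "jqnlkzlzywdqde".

qdejqnlkzlzywd

What's happening: move the last 3 characters to the front (rotate right by 3).
So "jqnlkzlzywdqde" becomes "qdejqnlkzlzywd".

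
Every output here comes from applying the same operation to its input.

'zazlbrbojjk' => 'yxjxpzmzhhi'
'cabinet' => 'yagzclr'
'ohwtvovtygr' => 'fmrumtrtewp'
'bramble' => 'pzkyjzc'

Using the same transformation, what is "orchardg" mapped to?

The rule is to shift every letter 2 places backward in the alphabet (wrapping around), then swap each adjacent pair of characters (1↔2, 3↔4, ...).
Applying that to "orchardg" gives "pmfapyeb".
(Check on "cabinet": → "ayzglcr" → "yagzclr" ✓)

pmfapyeb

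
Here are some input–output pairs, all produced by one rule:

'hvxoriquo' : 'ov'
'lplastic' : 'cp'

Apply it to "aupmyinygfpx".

The rule is to swap the first and last characters, then keep only the first 2 characters.
For "aupmyinygfpx", step one produces "xupmyinygfpa"; step two turns that into "xu".

xu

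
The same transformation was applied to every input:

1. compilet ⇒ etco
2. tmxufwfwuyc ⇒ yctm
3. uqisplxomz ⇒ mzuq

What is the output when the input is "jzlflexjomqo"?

qojz

The pattern: move the last 2 characters to the front (rotate right by 2), then keep only the first 4 characters.
Starting from "jzlflexjomqo": after the first operation, "qojzlflexjom"; after the second, "qojz".
(Check on "uqisplxomz": → "mzuqisplxo" → "mzuq" ✓)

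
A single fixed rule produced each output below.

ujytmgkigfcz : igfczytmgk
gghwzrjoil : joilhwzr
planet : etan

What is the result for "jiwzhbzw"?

bzwwzh

The rule is to delete the first 2 characters, then swap the front and back halves of the string.
Applying that to "jiwzhbzw" gives "bzwwzh".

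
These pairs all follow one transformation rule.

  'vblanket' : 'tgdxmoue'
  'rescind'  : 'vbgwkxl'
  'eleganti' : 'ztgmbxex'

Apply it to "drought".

nzamwkh

In each case the input is transformed by: move the first 3 characters to the end (rotate left by 3), then shift every letter 7 places backward in the alphabet (wrapping around).
Doing the same to "drought": "nzamwkh".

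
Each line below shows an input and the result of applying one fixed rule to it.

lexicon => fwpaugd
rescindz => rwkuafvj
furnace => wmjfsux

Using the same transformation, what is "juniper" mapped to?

jmfahwb

In each case the input is transformed by: swap the first and last characters, then shift every letter 8 places backward in the alphabet (wrapping around).
Starting from "juniper": after the first operation, "runipej"; after the second, "jmfahwb".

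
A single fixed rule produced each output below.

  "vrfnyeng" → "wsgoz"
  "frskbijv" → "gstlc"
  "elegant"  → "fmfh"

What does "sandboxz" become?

tboec

Each output is the input with this applied: delete the last 3 characters, then shift every letter 1 place forward in the alphabet (wrapping around).
"sandboxz" → "sandb" → "tboec".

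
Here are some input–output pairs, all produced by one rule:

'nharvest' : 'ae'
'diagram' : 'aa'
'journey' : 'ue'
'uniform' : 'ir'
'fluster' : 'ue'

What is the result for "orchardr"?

The pattern: keep one character in every 3, starting at position 3 (positions 3rd, 6th, 9th, ...).
On "orchardr" that produces "cr".

cr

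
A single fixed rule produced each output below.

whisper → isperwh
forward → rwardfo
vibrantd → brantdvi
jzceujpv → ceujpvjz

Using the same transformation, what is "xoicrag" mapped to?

Rule — move the first 2 characters to the end (rotate left by 2).
"xoicrag" → "icragxo".

icragxo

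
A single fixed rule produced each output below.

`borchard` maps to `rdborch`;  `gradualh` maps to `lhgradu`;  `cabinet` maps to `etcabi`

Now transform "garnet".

What's happening: move the last 2 characters to the front (rotate right by 2), then delete the last character.
Doing the same to "garnet": "etgar".

etgar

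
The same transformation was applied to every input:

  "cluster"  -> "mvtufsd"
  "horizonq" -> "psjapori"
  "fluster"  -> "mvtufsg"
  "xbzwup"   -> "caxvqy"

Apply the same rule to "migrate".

The rule is to shift every letter 1 place forward in the alphabet (wrapping around), then move the first character to the end.
Working it through for "migrate": intermediate "njhsbuf", final "jhsbufn".

jhsbufn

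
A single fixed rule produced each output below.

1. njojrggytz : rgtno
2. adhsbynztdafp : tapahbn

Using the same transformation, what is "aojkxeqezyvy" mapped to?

qzvajx

Rule — keep every other character starting from the first (positions 1st, 3rd, 5th, ...), then move the last 3 characters to the front (rotate right by 3).
Working it through for "aojkxeqezyvy": intermediate "ajxqzv", final "qzvajx".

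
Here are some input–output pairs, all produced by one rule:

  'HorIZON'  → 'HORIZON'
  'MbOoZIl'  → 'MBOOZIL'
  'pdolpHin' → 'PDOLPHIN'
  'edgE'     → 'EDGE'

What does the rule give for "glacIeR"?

The pattern: convert every letter to uppercase.
Applying that to "glacIeR" gives "GLACIER".

GLACIER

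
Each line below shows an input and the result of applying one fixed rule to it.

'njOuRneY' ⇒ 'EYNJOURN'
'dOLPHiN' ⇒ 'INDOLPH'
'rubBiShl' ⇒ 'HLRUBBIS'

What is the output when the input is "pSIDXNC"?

Looking at the pairs, the operation is to move the last 2 characters to the front (rotate right by 2), then convert every letter to uppercase.
On "pSIDXNC": the first step gives "NCpSIDX", and the second then gives "NCPSIDX".

NCPSIDX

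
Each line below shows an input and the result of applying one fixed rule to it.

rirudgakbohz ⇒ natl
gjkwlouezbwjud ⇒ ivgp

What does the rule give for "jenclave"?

The pattern: shift every letter 12 places forward in the alphabet (wrapping around), then keep only the last 4 characters.
Starting from "jenclave": after the first operation, "vqzoxmhq"; after the second, "xmhq".

xmhq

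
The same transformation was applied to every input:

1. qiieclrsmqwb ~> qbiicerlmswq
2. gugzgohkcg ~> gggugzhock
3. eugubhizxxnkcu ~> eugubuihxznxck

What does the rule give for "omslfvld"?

odsmfllv

The transformation: move the last character to the front, then swap each adjacent pair of characters (1↔2, 3↔4, ...).
"omslfvld" → "domslfvl" → "odsmfllv".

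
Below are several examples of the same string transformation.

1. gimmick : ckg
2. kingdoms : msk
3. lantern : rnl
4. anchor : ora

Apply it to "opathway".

ayo

Each output is the input with this applied: move the last 2 characters to the front (rotate right by 2), then keep only the first 3 characters.
"opathway" → "ayopathw" → "ayo".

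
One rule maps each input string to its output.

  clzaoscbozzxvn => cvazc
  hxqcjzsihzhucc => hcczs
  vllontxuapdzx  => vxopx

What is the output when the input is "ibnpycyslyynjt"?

The transformation: keep one character in every 3, starting at position 1 (positions 1st, 4th, 7th, ...), then take characters alternately from the front and the back (1st, last, 2nd, 2nd-last, ...).
"ibnpycyslyynjt" → "ijpyy".

ijpyy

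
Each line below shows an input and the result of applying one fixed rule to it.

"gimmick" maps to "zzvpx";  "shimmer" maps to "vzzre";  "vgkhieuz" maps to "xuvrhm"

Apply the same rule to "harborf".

The pattern: delete the first 2 characters, then shift every letter 13 places forward in the alphabet (wrapping around) — i.e. ROT13.
Applying that to "harborf" gives "eobes".

eobes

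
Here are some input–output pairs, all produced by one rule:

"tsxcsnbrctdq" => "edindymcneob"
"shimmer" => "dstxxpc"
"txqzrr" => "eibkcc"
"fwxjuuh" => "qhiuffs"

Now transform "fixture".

qtiefcp

What's happening: shift every letter 11 places forward in the alphabet (wrapping around).
On "fixture" that produces "qtiefcp".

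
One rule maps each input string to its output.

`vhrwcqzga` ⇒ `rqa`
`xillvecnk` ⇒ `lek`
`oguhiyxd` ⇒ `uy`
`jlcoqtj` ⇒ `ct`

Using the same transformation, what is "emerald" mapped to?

el

Looking at the pairs, the operation is to keep one character in every 3, starting at position 3 (positions 3rd, 6th, 9th, ...).
Doing the same to "emerald": "el".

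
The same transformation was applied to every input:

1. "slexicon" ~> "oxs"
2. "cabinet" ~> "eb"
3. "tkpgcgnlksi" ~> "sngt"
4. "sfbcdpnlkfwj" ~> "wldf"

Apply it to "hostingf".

gth

What's happening: reverse the string, then keep one character in every 3, starting at position 2 (positions 2nd, 5th, 8th, ...).
"hostingf" → "gth".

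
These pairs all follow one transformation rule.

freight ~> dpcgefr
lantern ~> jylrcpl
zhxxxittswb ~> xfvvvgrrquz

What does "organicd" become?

mpeylgab

The pattern: shift every letter 2 places backward in the alphabet (wrapping around).
Applying that to "organicd" gives "mpeylgab".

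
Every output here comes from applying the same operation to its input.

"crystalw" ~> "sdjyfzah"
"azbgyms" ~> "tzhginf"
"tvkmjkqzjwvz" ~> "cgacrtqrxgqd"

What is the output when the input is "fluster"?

What's happening: shift every letter 7 places forward in the alphabet (wrapping around), then move the last 2 characters to the front (rotate right by 2).
On "fluster": the first step gives "msbzaly", and the second then gives "lymsbza".
(Check on "azbgyms": → "hginftz" → "tzhginf" ✓)

lymsbza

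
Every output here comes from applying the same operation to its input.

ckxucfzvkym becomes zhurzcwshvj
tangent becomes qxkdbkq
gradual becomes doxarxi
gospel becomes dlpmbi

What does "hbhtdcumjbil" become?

eyeqazrjgyfi

In each case the input is transformed by: shift every letter 3 places backward in the alphabet (wrapping around).
On "hbhtdcumjbil" that produces "eyeqazrjgyfi".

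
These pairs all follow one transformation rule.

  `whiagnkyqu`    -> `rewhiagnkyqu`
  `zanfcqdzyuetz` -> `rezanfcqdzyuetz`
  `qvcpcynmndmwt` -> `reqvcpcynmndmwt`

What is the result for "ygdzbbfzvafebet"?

reygdzbbfzvafebet

What's happening: prepend "re".
On "ygdzbbfzvafebet" that produces "reygdzbbfzvafebet".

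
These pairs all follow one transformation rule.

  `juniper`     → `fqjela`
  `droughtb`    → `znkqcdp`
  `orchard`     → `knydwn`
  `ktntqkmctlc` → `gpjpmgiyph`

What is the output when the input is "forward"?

Looking at the pairs, the operation is to shift every letter 4 places backward in the alphabet (wrapping around), then delete the last character.
"forward" → "bknswnz" → "bknswn".

bknswn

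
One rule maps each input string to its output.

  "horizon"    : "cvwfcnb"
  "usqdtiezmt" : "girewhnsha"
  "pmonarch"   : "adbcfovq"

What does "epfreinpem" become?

The transformation: swap each adjacent pair of characters (1↔2, 3↔4, ...), then shift every letter 12 places backward in the alphabet (wrapping around).
"epfreinpem" → "perfiepnme" → "dsftwsdbas".

dsftwsdbas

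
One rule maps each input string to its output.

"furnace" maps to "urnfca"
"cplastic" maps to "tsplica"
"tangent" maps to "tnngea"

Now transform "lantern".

Rule — delete the last character, then sort the characters into reverse alphabetical order.
"lantern" → "lanter" → "trnlea".

trnlea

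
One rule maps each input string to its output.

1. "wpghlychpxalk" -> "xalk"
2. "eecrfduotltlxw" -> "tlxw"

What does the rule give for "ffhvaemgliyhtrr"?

The pattern: keep only the last 4 characters.
So "ffhvaemgliyhtrr" becomes "htrr".

htrr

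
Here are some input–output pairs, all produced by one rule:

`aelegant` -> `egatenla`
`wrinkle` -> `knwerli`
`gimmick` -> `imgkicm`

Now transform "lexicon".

Rule — take characters alternately from the front and the back (1st, last, 2nd, 2nd-last, ...), then move the last 2 characters to the front (rotate right by 2).
"lexicon" → "lneoxci" → "cilneox".
(Check on "wrinkle": → "werlikn" → "knwerli" ✓)

cilneox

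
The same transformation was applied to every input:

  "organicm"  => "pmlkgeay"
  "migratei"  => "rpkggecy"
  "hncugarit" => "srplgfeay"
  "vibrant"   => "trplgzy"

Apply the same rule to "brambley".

wpkjczzy

Rule — sort the characters into reverse alphabetical order, then shift every letter 2 places backward in the alphabet (wrapping around).
Applying both steps to "brambley": "yrmlebba", then "wpkjczzy".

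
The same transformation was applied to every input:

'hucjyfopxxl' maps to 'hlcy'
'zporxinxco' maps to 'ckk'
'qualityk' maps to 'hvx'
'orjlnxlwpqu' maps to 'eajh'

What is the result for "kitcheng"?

vut

The pattern: keep one character in every 3, starting at position 2 (positions 2nd, 5th, 8th, ...), then shift every letter 13 places forward in the alphabet (wrapping around) — i.e. ROT13.
Applying that to "kitcheng" gives "vut".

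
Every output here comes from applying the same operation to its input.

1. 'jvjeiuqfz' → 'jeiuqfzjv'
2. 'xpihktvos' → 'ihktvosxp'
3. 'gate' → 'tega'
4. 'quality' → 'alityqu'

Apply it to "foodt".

Rule — move the first 2 characters to the end (rotate left by 2).
For "foodt" the result is "odtfo".

odtfo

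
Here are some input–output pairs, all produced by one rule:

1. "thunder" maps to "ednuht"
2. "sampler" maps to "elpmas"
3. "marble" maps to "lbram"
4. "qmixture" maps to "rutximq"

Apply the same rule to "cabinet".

The rule is to reverse the string, then delete the first character.
"cabinet" → "tenibac" → "enibac".

enibac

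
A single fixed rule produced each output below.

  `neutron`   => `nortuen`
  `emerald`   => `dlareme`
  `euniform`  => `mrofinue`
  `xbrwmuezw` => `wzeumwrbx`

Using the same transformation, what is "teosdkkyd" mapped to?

dykkdsoet

The pattern: reverse the string.
"teosdkkyd" → "dykkdsoet".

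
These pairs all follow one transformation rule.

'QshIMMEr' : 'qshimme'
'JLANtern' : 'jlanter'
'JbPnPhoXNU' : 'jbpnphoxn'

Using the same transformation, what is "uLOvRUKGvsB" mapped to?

In each case the input is transformed by: delete the last character, then convert every letter to lowercase.
"uLOvRUKGvsB" → "uLOvRUKGvs" → "ulovrukgvs".

ulovrukgvs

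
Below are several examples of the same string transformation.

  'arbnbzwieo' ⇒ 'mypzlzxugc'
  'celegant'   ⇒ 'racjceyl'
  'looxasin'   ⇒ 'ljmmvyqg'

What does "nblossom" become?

In each case the input is transformed by: move the last character to the front, then shift every letter 2 places backward in the alphabet (wrapping around).
On "nblossom" that produces "klzjmqqm".
(Check on "arbnbzwieo": → "oarbnbzwie" → "mypzlzxugc" ✓)

klzjmqqm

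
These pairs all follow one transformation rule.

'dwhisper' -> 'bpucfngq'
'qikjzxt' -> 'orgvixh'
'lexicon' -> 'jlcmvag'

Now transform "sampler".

qpyckjn

The rule is to shift every letter 2 places backward in the alphabet (wrapping around), then take characters alternately from the front and the back (1st, last, 2nd, 2nd-last, ...).
On "sampler" that produces "qpyckjn".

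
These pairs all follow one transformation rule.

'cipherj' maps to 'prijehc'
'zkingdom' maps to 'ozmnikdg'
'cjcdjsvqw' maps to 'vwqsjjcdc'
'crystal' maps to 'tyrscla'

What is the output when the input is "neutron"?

The rule is to sort the characters into reverse alphabetical order, then swap each adjacent pair of characters (1↔2, 3↔4, ...).
Applying both steps to "neutron": "utronne", then "tuornne".

tuornne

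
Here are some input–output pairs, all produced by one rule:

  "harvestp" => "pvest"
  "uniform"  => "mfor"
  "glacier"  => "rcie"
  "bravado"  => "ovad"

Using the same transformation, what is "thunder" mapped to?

rnde

The pattern: delete the first 3 characters, then move the last character to the front.
For "thunder" the result is "rnde".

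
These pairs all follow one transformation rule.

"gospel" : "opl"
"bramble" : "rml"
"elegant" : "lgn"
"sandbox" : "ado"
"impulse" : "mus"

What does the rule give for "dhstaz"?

htz

Rule — keep every other character starting from the second (positions 2nd, 4th, 6th, ...).
So "dhstaz" becomes "htz".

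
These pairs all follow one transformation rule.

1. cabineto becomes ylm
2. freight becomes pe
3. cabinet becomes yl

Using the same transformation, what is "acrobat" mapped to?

az

Rule — keep one character in every 3, starting at position 2 (positions 2nd, 5th, 8th, ...), then shift every letter 2 places backward in the alphabet (wrapping around).
So "acrobat" becomes "az".
(Check on "cabineto": → "ano" → "ylm" ✓)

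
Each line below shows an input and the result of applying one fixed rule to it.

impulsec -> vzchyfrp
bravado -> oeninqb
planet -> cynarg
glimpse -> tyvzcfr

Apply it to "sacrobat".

In each case the input is transformed by: shift every letter 13 places forward in the alphabet (wrapping around) — i.e. ROT13.
Applying that to "sacrobat" gives "fnpebong".

fnpebong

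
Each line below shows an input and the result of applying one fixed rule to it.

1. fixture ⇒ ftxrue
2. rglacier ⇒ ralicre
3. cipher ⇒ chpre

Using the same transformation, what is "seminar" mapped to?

In each case the input is transformed by: swap each adjacent pair of characters (1↔2, 3↔4, ...), then delete the first character.
Starting from "seminar": after the first operation, "esimanr"; after the second, "simanr".

simanr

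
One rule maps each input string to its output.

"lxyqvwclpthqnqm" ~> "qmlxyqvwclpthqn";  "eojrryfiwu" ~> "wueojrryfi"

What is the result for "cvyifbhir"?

Rule — move the last 2 characters to the front (rotate right by 2).
So "cvyifbhir" becomes "ircvyifbh".

ircvyifbh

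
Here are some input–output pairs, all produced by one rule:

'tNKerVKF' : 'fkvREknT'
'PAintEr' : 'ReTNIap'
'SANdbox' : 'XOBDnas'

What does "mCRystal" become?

LATSYrcM

Looking at the pairs, the operation is to flip the case of every letter, then reverse the string.
Applying both steps to "mCRystal": "McrYSTAL", then "LATSYrcM".
(Check on "tNKerVKF": → "TnkERvkf" → "fkvREknT" ✓)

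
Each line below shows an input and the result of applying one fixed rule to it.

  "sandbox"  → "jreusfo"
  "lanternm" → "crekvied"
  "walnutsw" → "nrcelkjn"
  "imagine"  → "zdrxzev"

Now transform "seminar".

The pattern: shift every letter 9 places backward in the alphabet (wrapping around).
"seminar" → "jvdzeri".

jvdzeri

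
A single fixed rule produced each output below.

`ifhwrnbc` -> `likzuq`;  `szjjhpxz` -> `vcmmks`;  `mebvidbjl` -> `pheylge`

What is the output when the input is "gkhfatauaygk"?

jnkidwdxdb

The transformation: delete the last 2 characters, then shift every letter 3 places forward in the alphabet (wrapping around).
Applying both steps to "gkhfatauaygk": "gkhfatauay", then "jnkidwdxdb".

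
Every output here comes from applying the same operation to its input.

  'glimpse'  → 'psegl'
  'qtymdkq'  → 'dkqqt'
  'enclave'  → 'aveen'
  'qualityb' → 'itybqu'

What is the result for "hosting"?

ingho

Each output is the input with this applied: move the first 2 characters to the end (rotate left by 2), then delete the first 2 characters.
"hosting" → "stingho" → "ingho".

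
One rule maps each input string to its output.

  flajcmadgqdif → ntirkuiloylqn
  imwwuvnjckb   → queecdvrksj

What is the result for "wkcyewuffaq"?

Looking at the pairs, the operation is to shift every letter 8 places forward in the alphabet (wrapping around).
On "wkcyewuffaq" that produces "eskgmecnniy".

eskgmecnniy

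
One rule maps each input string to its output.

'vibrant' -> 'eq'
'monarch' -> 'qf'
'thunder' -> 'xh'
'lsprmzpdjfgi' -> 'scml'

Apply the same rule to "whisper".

lh

In each case the input is transformed by: shift every letter 3 places forward in the alphabet (wrapping around), then keep one character in every 3, starting at position 3 (positions 3rd, 6th, 9th, ...).
Working it through for "whisper": intermediate "zklvshu", final "lh".
(Check on "lsprmzpdjfgi": → "ovsupcsgmijl" → "scml" ✓)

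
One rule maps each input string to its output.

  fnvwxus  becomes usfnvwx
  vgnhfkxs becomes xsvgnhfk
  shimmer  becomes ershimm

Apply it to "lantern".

What's happening: move the last 2 characters to the front (rotate right by 2).
So "lantern" becomes "rnlante".

rnlante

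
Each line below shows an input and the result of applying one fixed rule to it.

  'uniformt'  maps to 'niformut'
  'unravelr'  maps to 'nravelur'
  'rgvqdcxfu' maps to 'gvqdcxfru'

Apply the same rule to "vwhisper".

whispevr

Each output is the input with this applied: swap the first and last characters, then move the first character to the end.
On "vwhisper": the first step gives "rwhispev", and the second then gives "whispevr".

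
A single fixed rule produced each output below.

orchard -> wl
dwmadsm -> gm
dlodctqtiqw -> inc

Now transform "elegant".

The pattern: shift every letter 6 places backward in the alphabet (wrapping around), then keep one character in every 3, starting at position 3 (positions 3rd, 6th, 9th, ...).
For "elegant", step one produces "yfyauhn"; step two turns that into "yh".

yh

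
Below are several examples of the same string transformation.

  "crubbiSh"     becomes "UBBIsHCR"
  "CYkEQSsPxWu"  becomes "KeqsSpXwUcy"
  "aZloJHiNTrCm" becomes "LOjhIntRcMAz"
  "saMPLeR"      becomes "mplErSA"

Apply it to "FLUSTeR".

The transformation: flip the case of every letter, then move the first 2 characters to the end (rotate left by 2).
"FLUSTeR" → "flustEr" → "ustErfl".
(Check on "crubbiSh": → "CRUBBIsH" → "UBBIsHCR" ✓)

ustErfl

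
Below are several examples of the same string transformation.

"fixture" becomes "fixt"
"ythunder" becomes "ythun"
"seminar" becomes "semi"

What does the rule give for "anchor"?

In each case the input is transformed by: delete the last 3 characters.
So "anchor" becomes "anc".

anc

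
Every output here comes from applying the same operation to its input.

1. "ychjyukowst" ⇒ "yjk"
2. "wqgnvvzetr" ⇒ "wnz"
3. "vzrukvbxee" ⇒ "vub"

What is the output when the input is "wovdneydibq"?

In each case the input is transformed by: delete the last 2 characters, then keep one character in every 3, starting at position 1 (positions 1st, 4th, 7th, ...).
Applying both steps to "wovdneydibq": "wovdneydi", then "wdy".
(Check on "wqgnvvzetr": → "wqgnvvze" → "wnz" ✓)

wdy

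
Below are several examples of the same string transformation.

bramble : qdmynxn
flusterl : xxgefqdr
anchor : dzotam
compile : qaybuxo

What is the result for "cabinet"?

fmnuzqo

The rule is to swap the first and last characters, then shift every letter 12 places forward in the alphabet (wrapping around).
Starting from "cabinet": after the first operation, "tabinec"; after the second, "fmnuzqo".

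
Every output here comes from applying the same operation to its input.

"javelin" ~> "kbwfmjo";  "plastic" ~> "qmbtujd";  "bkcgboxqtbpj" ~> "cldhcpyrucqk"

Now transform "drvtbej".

eswucfk

Each output is the input with this applied: shift every letter 1 place forward in the alphabet (wrapping around).
So "drvtbej" becomes "eswucfk".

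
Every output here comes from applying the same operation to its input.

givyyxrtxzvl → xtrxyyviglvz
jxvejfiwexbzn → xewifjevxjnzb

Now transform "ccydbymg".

bdyccgmy

What's happening: move the last 3 characters to the front (rotate right by 3), then reverse the string.
Doing the same to "ccydbymg": "bdyccgmy".
(Check on "jxvejfiwexbzn": → "bznjxvejfiwex" → "xewifjevxjnzb" ✓)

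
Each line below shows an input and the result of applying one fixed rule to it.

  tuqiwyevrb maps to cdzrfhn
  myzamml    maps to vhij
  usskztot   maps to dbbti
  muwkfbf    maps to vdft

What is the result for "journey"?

sxda

What's happening: delete the last 3 characters, then shift every letter 9 places forward in the alphabet (wrapping around).
On "journey": the first step gives "jour", and the second then gives "sxda".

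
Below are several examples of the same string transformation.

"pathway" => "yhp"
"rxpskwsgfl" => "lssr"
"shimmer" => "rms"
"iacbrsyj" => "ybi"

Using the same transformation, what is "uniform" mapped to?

mfu

The rule is to keep one character in every 3, starting at position 1 (positions 1st, 4th, 7th, ...), then reverse the string.
Starting from "uniform": after the first operation, "ufm"; after the second, "mfu".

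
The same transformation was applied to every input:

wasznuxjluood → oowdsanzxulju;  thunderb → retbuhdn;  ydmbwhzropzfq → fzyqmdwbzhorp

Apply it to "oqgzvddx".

ddoxgqvz

What's happening: move the last 3 characters to the front (rotate right by 3), then swap each adjacent pair of characters (1↔2, 3↔4, ...).
Starting from "oqgzvddx": after the first operation, "ddxoqgzv"; after the second, "ddoxgqvz".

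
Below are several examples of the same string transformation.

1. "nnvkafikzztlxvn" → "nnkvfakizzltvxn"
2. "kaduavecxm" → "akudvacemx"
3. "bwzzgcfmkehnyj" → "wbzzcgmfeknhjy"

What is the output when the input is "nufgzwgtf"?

In each case the input is transformed by: swap each adjacent pair of characters (1↔2, 3↔4, ...).
Applying that to "nufgzwgtf" gives "ungfwztgf".

ungfwztgf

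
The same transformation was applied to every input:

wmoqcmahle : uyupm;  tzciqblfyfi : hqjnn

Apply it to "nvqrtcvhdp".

dzkpx

Rule — shift every letter 8 places forward in the alphabet (wrapping around), then keep every other character starting from the second (positions 2nd, 4th, 6th, ...).
On "nvqrtcvhdp" that produces "dzkpx".
(Check on "tzciqblfyfi": → "bhkqyjtngnq" → "hqjnn" ✓)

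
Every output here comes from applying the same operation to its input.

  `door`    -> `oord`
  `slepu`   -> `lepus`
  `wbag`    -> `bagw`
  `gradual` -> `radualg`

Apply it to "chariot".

hariotc

Rule — move the first character to the end.
Doing the same to "chariot": "hariotc".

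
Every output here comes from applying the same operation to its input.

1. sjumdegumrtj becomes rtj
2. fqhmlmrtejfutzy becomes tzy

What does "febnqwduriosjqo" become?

The rule is to keep only the last 3 characters.
On "febnqwduriosjqo" that produces "jqo".

jqo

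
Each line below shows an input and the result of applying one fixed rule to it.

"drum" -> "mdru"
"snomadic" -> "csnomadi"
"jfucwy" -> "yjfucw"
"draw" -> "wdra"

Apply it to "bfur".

Looking at the pairs, the operation is to move the last character to the front.
So "bfur" becomes "rbfu".

rbfu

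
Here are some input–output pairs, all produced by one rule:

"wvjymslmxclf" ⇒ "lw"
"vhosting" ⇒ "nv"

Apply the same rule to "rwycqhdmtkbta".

In each case the input is transformed by: swap the first and last characters, then keep only the last 2 characters.
"rwycqhdmtkbta" → "awycqhdmtkbtr" → "tr".

tr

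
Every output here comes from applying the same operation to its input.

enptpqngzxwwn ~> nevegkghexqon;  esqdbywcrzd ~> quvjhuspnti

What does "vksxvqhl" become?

ycmbjomh

Looking at the pairs, the operation is to move the last 2 characters to the front (rotate right by 2), then shift every letter 9 places backward in the alphabet (wrapping around).
For "vksxvqhl" the result is "ycmbjomh".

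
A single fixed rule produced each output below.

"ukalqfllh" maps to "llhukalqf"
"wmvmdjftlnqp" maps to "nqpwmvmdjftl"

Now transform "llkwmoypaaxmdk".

What's happening: move the last 3 characters to the front (rotate right by 3).
Doing the same to "llkwmoypaaxmdk": "mdkllkwmoypaax".

mdkllkwmoypaax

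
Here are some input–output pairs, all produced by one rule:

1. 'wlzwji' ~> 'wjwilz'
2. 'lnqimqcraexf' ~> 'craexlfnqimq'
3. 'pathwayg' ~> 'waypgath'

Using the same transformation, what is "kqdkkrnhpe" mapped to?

rnhpkeqdkk

In each case the input is transformed by: swap the first and last characters, then swap the front and back halves of the string.
Working it through for "kqdkkrnhpe": intermediate "eqdkkrnhpk", final "rnhpkeqdkk".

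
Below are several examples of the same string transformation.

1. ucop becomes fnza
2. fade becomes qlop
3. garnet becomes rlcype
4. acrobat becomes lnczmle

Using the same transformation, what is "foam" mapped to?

Each output is the input with this applied: shift every letter 11 places forward in the alphabet (wrapping around).
For "foam" the result is "qzlx".

qzlx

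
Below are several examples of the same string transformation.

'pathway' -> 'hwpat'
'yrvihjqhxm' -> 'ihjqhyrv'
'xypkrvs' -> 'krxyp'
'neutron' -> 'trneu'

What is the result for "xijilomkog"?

ilomkxij

The transformation: delete the last 2 characters, then move the first 3 characters to the end (rotate left by 3).
Starting from "xijilomkog": after the first operation, "xijilomk"; after the second, "ilomkxij".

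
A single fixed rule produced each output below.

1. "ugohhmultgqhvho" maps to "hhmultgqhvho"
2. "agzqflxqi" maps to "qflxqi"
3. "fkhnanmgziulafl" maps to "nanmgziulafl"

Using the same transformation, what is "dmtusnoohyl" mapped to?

usnoohyl

The transformation: delete the first 3 characters.
So "dmtusnoohyl" becomes "usnoohyl".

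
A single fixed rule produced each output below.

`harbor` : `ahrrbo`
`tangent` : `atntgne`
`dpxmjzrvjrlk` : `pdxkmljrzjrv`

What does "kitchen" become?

iktnceh

The transformation: move the first character to the end, then take characters alternately from the front and the back (1st, last, 2nd, 2nd-last, ...).
"kitchen" → "itchenk" → "iktnceh".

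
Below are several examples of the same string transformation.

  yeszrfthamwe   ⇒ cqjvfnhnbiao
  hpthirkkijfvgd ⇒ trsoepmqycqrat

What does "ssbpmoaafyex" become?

The transformation: shift every letter 9 places forward in the alphabet (wrapping around), then swap the front and back halves of the string.
On "ssbpmoaafyex": the first step gives "bbkyvxjjohng", and the second then gives "jjohngbbkyvx".

jjohngbbkyvx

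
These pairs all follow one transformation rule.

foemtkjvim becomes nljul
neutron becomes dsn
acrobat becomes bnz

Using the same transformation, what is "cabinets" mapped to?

The rule is to keep every other character starting from the second (positions 2nd, 4th, 6th, ...), then shift every letter 1 place backward in the alphabet (wrapping around).
"cabinets" → "zhdr".
(Check on "acrobat": → "coa" → "bnz" ✓)

zhdr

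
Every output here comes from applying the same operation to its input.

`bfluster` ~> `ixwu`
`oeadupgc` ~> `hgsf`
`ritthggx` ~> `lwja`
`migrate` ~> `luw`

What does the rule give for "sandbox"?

dgr

Each output is the input with this applied: shift every letter 3 places forward in the alphabet (wrapping around), then keep every other character starting from the second (positions 2nd, 4th, 6th, ...).
On "sandbox": the first step gives "vdqgera", and the second then gives "dgr".
(Check on "migrate": → "pljudwh" → "luw" ✓)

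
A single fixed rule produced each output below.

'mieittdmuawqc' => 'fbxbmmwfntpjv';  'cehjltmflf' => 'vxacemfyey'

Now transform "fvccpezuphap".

yovvixsniati

The pattern: shift every letter 7 places backward in the alphabet (wrapping around).
Doing the same to "fvccpezuphap": "yovvixsniati".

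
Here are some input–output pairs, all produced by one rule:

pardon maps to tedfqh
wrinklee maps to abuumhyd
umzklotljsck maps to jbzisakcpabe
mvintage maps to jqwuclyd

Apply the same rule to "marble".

The pattern: swap the front and back halves of the string, then shift every letter 10 places backward in the alphabet (wrapping around).
Applying that to "marble" gives "rbucqh".
(Check on "wrinklee": → "kleewrin" → "abuumhyd" ✓)

rbucqh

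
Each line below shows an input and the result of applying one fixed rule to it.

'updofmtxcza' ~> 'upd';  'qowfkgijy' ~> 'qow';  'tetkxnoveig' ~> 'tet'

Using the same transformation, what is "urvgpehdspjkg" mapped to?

urv

What's happening: keep only the first 3 characters.
For "urvgpehdspjkg" the result is "urv".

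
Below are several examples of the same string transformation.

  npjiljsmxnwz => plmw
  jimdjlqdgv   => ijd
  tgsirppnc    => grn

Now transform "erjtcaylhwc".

rclc

The pattern: keep one character in every 3, starting at position 2 (positions 2nd, 5th, 8th, ...).
Applying that to "erjtcaylhwc" gives "rclc".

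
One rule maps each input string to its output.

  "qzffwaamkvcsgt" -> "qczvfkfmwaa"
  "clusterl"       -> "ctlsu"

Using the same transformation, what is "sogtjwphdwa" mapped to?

What's happening: delete the last 3 characters, then take characters alternately from the front and the back (1st, last, 2nd, 2nd-last, ...).
Applying both steps to "sogtjwphdwa": "sogtjwph", then "shopgwtj".

shopgwtj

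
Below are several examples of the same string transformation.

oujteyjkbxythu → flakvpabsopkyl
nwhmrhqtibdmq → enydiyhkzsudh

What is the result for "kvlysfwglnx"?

bmcpjwnxceo

Looking at the pairs, the operation is to shift every letter 9 places backward in the alphabet (wrapping around).
For "kvlysfwglnx" the result is "bmcpjwnxceo".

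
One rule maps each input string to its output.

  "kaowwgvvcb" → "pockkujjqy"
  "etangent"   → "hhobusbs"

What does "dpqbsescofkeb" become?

pdepgsgqctysr

Looking at the pairs, the operation is to swap the first and last characters, then shift every letter 12 places backward in the alphabet (wrapping around).
Doing the same to "dpqbsescofkeb": "pdepgsgqctysr".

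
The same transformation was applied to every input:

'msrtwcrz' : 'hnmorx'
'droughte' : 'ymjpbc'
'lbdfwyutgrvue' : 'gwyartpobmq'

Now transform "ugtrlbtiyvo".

pbomgwodt

The pattern: delete the last 2 characters, then shift every letter 5 places backward in the alphabet (wrapping around).
"ugtrlbtiyvo" → "ugtrlbtiy" → "pbomgwodt".
(Check on "msrtwcrz": → "msrtwc" → "hnmorx" ✓)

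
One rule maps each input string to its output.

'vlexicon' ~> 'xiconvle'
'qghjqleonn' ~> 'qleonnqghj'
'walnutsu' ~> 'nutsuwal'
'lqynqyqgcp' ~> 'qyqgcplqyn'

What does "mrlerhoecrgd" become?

hoecrgdmrler

The transformation: move the last character to the front, then swap the front and back halves of the string.
Working it through for "mrlerhoecrgd": intermediate "dmrlerhoecrg", final "hoecrgdmrler".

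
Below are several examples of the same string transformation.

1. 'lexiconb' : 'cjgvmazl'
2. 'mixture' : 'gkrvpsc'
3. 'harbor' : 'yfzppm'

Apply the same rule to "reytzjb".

What's happening: swap each adjacent pair of characters (1↔2, 3↔4, ...), then shift every letter 2 places backward in the alphabet (wrapping around).
On "reytzjb": the first step gives "ertyjzb", and the second then gives "cprwhxz".

cprwhxz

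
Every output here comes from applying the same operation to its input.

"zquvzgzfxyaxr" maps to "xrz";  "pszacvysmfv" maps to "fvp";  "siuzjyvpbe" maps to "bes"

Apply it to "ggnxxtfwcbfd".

The transformation: move the first character to the end, then keep only the last 3 characters.
Starting from "ggnxxtfwcbfd": after the first operation, "gnxxtfwcbfdg"; after the second, "fdg".
(Check on "pszacvysmfv": → "szacvysmfvp" → "fvp" ✓)

fdg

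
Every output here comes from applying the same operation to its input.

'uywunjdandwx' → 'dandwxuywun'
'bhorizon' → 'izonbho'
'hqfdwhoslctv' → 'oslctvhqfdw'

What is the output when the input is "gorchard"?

The rule is to swap the front and back halves of the string, then delete the last character.
Applying both steps to "gorchard": "hardgorc", then "hardgor".

hardgor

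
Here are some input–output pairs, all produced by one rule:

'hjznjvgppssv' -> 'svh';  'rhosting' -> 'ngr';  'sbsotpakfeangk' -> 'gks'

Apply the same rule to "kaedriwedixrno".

The transformation: move the first character to the end, then keep only the last 3 characters.
Working it through for "kaedriwedixrno": intermediate "aedriwedixrnok", final "nok".

nok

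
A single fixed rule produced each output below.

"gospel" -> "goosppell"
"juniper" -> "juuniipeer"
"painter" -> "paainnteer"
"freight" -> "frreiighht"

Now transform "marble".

maarbblee

What's happening: repeat every character 3 times, then keep every other character starting from the second (positions 2nd, 4th, 6th, ...).
Starting from "marble": after the first operation, "mmmaaarrrbbbllleee"; after the second, "maarbblee".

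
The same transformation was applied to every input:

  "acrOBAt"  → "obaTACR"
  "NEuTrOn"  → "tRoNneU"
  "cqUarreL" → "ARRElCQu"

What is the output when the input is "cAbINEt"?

ineTCaB

What's happening: move the first 3 characters to the end (rotate left by 3), then flip the case of every letter.
On "cAbINEt": the first step gives "INEtcAb", and the second then gives "ineTCaB".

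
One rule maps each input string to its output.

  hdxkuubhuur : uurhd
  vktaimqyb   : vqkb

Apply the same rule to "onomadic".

omda

In each case the input is transformed by: sort the characters into reverse alphabetical order, then keep every other character starting from the second (positions 2nd, 4th, 6th, ...).
Applying both steps to "onomadic": "oonmidca", then "omda".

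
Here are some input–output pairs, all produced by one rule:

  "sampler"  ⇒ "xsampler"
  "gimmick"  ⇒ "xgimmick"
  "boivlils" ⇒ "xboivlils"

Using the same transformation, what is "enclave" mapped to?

xenclave

Each output is the input with this applied: prepend "x".
For "enclave" the result is "xenclave".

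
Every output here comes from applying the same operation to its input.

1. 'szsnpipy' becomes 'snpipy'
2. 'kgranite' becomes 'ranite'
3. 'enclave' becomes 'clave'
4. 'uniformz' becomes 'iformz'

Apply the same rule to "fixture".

xture

Each output is the input with this applied: delete the first 2 characters.
"fixture" → "xture".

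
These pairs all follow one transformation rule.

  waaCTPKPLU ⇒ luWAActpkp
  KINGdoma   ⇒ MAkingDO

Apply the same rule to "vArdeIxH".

XhVaRDEi

What's happening: flip the case of every letter, then move the last 2 characters to the front (rotate right by 2).
For "vArdeIxH", step one produces "VaRDEiXh"; step two turns that into "XhVaRDEi".
(Check on "waaCTPKPLU": → "WAActpkplu" → "luWAActpkp" ✓)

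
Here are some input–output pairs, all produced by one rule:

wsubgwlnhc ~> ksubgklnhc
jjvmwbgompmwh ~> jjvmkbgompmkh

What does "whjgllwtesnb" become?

khjgllktesnb

What's happening: replace every "w" with "k".
So "whjgllwtesnb" becomes "khjgllktesnb".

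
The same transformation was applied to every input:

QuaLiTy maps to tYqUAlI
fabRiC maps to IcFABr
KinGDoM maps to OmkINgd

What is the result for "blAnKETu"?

Looking at the pairs, the operation is to move the last 2 characters to the front (rotate right by 2), then flip the case of every letter.
Working it through for "blAnKETu": intermediate "TublAnKE", final "tUBLaNke".
(Check on "QuaLiTy": → "TyQuaLi" → "tYqUAlI" ✓)

tUBLaNke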